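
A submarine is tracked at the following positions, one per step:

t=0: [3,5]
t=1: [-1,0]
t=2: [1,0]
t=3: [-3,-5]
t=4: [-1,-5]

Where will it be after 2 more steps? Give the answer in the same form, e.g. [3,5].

[-3,-10]

Step-to-step displacements: [-4,-5], [+2,+0], [-4,-5], [+2,+0] — a repeating cycle of length 2.
step 5: apply [-4,-5] → [-5,-10]
step 6: apply [+2,+0] → [-3,-10]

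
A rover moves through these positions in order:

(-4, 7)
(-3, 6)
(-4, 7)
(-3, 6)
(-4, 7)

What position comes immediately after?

Step-to-step displacements: (+1, -1), (-1, +1), (+1, -1), (-1, +1); each is -1× the previous.
step 5: (-4, 7) + (+1, -1) → (-3, 6)

(-3, 6)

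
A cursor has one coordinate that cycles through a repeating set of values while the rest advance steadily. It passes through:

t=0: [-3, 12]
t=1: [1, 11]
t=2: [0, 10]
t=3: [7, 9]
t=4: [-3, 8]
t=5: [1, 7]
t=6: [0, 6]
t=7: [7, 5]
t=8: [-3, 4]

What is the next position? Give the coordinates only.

The first coordinate repeats the cycle [-3, 1, 0, 7] with period 4; step 9 mod 4 = 1, giving 1.
The second coordinate changes by -1 each step, so at step 9 it is 12 + 9·(-1) = 3.

[1, 3]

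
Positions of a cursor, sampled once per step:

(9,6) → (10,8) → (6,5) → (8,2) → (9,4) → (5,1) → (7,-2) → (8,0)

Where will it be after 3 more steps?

(7,-4)

Differencing gives (+1,+2), (-4,-3), (+2,-3), (+1,+2), (-4,-3), (+2,-3), (+1,+2). This is the pattern (+1,+2), (-4,-3), (+2,-3) repeated.
step 8: apply (-4,-3) → (4,-3)
step 9: apply (+2,-3) → (6,-6)
step 10: apply (+1,+2) → (7,-4)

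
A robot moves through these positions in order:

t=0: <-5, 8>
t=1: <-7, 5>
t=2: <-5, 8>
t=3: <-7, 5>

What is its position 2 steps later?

The jumps are <-2, -3>, <+2, +3>, <-2, -3> — a geometric progression with ratio -1.
step 4: <-7, 5> + <+2, +3> → <-5, 8>
step 5: <-5, 8> + <-2, -3> → <-7, 5>

<-7, 5>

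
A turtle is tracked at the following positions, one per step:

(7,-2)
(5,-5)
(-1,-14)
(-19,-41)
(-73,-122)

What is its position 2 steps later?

Consecutive displacements (-2,-3), (-6,-9), (-18,-27), (-54,-81) scale by a factor of 3 each step.
step 5: (-73,-122) + (-162,-243) → (-235,-365)
step 6: (-235,-365) + (-486,-729) → (-721,-1094)

(-721,-1094)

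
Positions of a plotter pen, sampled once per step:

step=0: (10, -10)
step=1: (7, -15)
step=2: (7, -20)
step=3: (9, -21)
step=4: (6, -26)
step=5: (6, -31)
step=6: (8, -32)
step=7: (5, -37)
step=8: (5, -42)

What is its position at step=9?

Step-to-step displacements: (-3, -5), (+0, -5), (+2, -1), (-3, -5), (+0, -5), (+2, -1), (-3, -5), (+0, -5) — a repeating cycle of length 3.
step 9: apply (+2, -1) → (7, -43)

(7, -43)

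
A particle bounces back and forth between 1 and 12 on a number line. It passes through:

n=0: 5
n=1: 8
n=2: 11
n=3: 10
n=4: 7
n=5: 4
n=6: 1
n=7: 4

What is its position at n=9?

10

The value reflects between 1 and 12, moving 3 per step.
  step 8: 4 → 7
  step 9: 7 → 10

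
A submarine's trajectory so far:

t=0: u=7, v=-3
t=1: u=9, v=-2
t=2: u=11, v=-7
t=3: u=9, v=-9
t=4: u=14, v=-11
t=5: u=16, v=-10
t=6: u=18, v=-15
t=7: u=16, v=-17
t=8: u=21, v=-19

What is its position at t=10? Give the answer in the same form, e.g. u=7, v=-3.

u=25, v=-23

Step-to-step displacements: (+2,+1), (+2,-5), (-2,-2), (+5,-2), (+2,+1), (+2,-5), (-2,-2), (+5,-2) — a repeating cycle of length 4.
step 9: apply (+2,+1) → u=23, v=-18
step 10: apply (+2,-5) → u=25, v=-23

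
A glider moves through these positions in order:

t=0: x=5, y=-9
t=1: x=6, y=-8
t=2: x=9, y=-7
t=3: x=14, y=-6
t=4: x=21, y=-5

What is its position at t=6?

x=41, y=-3

First differences are (+1, +1), (+3, +1), (+5, +1), (+7, +1); their common second difference is (+2, +0) (constant acceleration).
step 5: x=21, y=-5 + (+9, +1) → x=30, y=-4
step 6: x=30, y=-4 + (+11, +1) → x=41, y=-3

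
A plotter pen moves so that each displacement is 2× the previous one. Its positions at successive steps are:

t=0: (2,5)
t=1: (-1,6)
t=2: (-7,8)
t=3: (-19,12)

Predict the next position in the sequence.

The jumps are (-3,+1), (-6,+2), (-12,+4) — a geometric progression with ratio 2.
step 4: (-19,12) + (-24,+8) → (-43,20)

(-43,20)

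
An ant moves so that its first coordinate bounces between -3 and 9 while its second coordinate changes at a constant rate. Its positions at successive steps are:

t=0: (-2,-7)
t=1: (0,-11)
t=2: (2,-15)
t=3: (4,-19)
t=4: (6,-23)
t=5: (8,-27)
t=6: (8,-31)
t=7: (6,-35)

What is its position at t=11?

The first coordinate reflects between -3 and 9, moving 2 per step.
  step 8: 6 → 4
  step 9: 4 → 2
  step 10: 2 → 0
  step 11: 0 → -2
The second coordinate changes by -4 each step: at step 11 it is -51.

(-2,-51)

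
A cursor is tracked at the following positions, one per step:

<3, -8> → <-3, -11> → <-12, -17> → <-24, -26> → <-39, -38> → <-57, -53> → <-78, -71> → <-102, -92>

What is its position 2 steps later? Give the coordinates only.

First differences are <-6, -3>, <-9, -6>, <-12, -9>, <-15, -12>, <-18, -15>, <-21, -18>, <-24, -21>; their common second difference is <-3, -3> (constant acceleration).
step 8: <-102, -92> + <-27, -24> → <-129, -116>
step 9: <-129, -116> + <-30, -27> → <-159, -143>

<-159, -143>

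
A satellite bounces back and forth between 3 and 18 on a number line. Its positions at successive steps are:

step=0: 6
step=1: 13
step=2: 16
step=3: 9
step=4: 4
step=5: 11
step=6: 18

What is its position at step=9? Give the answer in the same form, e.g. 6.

9

The value travels 7 per step and bounces off the walls at 3 and 18.
  step 7: 18 → 11
  step 8: 11 → 4
  step 9: 4 → 9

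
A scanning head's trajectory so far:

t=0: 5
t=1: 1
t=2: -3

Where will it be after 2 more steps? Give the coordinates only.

-11

Constant displacement of -4 per step.
step 3: -3 − 4 → -7
step 4: -7 − 4 → -11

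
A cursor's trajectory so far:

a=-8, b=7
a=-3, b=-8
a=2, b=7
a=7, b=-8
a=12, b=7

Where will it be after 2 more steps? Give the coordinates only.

The a coordinate changes by +5 each step, so at step 6 it is -8 + 6·(5) = 22.
The b coordinate repeats the cycle [7, -8] with period 2; step 6 mod 2 = 0, giving 7.

a=22, b=7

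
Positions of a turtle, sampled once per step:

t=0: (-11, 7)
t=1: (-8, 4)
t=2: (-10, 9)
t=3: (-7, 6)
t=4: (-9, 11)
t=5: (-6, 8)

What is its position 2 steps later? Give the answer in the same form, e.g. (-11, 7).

Step-to-step displacements: (+3, -3), (-2, +5), (+3, -3), (-2, +5), (+3, -3) — a repeating cycle of length 2.
step 6: apply (-2, +5) → (-8, 13)
step 7: apply (+3, -3) → (-5, 10)

(-5, 10)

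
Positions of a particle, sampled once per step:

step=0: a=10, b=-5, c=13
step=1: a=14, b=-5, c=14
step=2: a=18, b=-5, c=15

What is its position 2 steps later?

Constant displacement of (+4, +0, +1) per step.
step 3: a=18, b=-5, c=15 + (+4, +0, +1) → a=22, b=-5, c=16
step 4: a=22, b=-5, c=16 + (+4, +0, +1) → a=26, b=-5, c=17

a=26, b=-5, c=17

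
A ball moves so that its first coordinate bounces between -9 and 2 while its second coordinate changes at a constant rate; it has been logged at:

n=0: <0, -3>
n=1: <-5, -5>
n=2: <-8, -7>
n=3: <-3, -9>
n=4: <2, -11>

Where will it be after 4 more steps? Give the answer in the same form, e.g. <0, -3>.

The first coordinate reflects between -9 and 2, moving 5 per step.
  step 5: 2 → -3
  step 6: -3 → -8
  step 7: -8 → -5
  step 8: -5 → 0
The second coordinate changes by -2 each step: at step 8 it is -19.

<0, -19>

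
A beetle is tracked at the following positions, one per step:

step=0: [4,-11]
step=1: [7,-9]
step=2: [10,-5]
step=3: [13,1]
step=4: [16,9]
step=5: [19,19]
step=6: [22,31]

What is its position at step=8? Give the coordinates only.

Taking differences between consecutive positions: [+3,+2], [+3,+4], [+3,+6], [+3,+8], [+3,+10], [+3,+12]. These grow by [+0,+2] each step.
step 7: [22,31] + [+3,+14] → [25,45]
step 8: [25,45] + [+3,+16] → [28,61]

[28,61]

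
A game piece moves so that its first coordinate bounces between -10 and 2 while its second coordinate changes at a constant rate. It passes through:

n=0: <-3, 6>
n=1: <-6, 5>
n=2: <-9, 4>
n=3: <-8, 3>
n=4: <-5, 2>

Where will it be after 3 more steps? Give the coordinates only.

The first coordinate reflects between -10 and 2, moving 3 per step.
  step 5: -5 → -2
  step 6: -2 → 1
  step 7: 1 → 0
The second coordinate changes by -1 each step: at step 7 it is -1.

<0, -1>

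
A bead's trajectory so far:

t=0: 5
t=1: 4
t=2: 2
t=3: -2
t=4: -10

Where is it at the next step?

The jumps are -1, -2, -4, -8 — a geometric progression with ratio 2.
step 5: -10 − 16 → -26

-26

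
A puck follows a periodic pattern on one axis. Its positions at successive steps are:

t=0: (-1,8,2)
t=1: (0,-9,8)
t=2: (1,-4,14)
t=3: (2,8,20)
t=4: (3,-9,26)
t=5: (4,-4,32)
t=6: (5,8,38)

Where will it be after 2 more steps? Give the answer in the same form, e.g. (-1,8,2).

First: linear, +1 per step → 7 at step 8.
Second: cycles through 8, -9, -4 every 3 steps. Step 8 lands at position 2 of the cycle → -4.
Third: linear, +6 per step → 50 at step 8.

(7,-4,50)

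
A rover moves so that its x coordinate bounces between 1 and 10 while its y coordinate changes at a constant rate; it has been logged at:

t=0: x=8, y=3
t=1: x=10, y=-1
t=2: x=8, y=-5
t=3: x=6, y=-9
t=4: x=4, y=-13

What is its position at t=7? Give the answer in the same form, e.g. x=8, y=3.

x=4, y=-25

The x coordinate travels 2 per step and bounces off the walls at 1 and 10.
  step 5: 4 → 2
  step 6: 2 → 2
  step 7: 2 → 4
The y coordinate changes by -4 each step: at step 7 it is -25.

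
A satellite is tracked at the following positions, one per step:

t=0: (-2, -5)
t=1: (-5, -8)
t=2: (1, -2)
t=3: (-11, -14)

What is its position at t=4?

(13, 10)

Step-to-step displacements: (-3, -3), (+6, +6), (-12, -12); each is -2× the previous.
step 4: (-11, -14) + (+24, +24) → (13, 10)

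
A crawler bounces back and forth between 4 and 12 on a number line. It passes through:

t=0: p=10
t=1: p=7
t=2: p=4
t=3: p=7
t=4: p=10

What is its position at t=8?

The value travels 3 per step and bounces off the walls at 4 and 12.
  step 5: 10 → 11
  step 6: 11 → 8
  step 7: 8 → 5
  step 8: 5 → 6

p=6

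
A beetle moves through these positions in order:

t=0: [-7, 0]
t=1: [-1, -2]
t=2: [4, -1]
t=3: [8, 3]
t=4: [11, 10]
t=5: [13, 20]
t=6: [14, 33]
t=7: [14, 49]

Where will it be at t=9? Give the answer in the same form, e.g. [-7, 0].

[11, 90]

Successive displacements: [+6, -2], [+5, +1], [+4, +4], [+3, +7], [+2, +10], [+1, +13], [+0, +16] — each changes by [-1, +3].
step 8: [14, 49] + [-1, +19] → [13, 68]
step 9: [13, 68] + [-2, +22] → [11, 90]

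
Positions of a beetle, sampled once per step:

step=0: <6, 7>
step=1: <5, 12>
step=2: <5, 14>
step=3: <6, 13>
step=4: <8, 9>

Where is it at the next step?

<11, 2>

First differences are <-1, +5>, <+0, +2>, <+1, -1>, <+2, -4>; their common second difference is <+1, -3> (constant acceleration).
step 5: <8, 9> + <+3, -7> → <11, 2>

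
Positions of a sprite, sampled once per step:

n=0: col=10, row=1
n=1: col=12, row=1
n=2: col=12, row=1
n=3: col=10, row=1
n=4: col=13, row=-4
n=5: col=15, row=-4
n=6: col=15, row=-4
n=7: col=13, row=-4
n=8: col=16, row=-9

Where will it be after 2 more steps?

col=18, row=-9

Differencing gives (+2,+0), (+0,+0), (-2,+0), (+3,-5), (+2,+0), (+0,+0), (-2,+0), (+3,-5). This is the pattern (+2,+0), (+0,+0), (-2,+0), (+3,-5) repeated.
step 9: apply (+2,+0) → col=18, row=-9
step 10: apply (+0,+0) → col=18, row=-9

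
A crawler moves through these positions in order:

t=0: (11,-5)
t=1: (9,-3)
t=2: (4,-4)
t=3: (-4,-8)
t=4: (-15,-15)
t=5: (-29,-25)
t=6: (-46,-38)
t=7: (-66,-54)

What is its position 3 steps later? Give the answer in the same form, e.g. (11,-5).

(-144,-120)

Successive displacements: (-2,+2), (-5,-1), (-8,-4), (-11,-7), (-14,-10), (-17,-13), (-20,-16) — each changes by (-3,-3).
step 8: (-66,-54) + (-23,-19) → (-89,-73)
step 9: (-89,-73) + (-26,-22) → (-115,-95)
step 10: (-115,-95) + (-29,-25) → (-144,-120)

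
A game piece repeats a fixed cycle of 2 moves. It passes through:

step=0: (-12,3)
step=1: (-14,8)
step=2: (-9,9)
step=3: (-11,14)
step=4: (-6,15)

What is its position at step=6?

Differencing gives (-2,+5), (+5,+1), (-2,+5), (+5,+1). This is the pattern (-2,+5), (+5,+1) repeated.
step 5: apply (-2,+5) → (-8,20)
step 6: apply (+5,+1) → (-3,21)

(-3,21)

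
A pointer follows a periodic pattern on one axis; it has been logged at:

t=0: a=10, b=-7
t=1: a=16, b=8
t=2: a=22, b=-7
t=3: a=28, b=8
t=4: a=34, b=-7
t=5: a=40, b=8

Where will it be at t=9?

a=64, b=8

A: linear, +6 per step → 64 at step 9.
B: cycles through -7, 8 every 2 steps. Step 9 lands at position 1 of the cycle → 8.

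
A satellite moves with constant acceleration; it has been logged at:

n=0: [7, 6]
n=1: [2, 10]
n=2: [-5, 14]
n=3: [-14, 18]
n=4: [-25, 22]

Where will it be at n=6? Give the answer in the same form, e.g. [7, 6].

Successive displacements: [-5, +4], [-7, +4], [-9, +4], [-11, +4] — each changes by [-2, +0].
step 5: [-25, 22] + [-13, +4] → [-38, 26]
step 6: [-38, 26] + [-15, +4] → [-53, 30]

[-53, 30]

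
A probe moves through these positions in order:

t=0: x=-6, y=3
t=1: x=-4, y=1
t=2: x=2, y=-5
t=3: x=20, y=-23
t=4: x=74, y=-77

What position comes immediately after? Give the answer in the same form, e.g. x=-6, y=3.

Consecutive displacements (+2, -2), (+6, -6), (+18, -18), (+54, -54) scale by a factor of 3 each step.
step 5: x=74, y=-77 + (+162, -162) → x=236, y=-239

x=236, y=-239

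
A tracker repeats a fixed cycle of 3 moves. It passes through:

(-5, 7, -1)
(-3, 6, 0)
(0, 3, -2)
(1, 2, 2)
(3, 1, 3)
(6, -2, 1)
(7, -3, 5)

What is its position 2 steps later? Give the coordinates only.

(12, -7, 4)

The moves between consecutive positions are (+2, -1, +1), (+3, -3, -2), (+1, -1, +4), (+2, -1, +1), (+3, -3, -2), (+1, -1, +4); they repeat the 3-cycle [(+2, -1, +1), (+3, -3, -2), (+1, -1, +4)].
step 7: apply (+2, -1, +1) → (9, -4, 6)
step 8: apply (+3, -3, -2) → (12, -7, 4)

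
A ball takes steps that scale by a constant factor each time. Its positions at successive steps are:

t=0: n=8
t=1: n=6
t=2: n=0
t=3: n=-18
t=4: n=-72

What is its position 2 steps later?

Consecutive displacements -2, -6, -18, -54 scale by a factor of 3 each step.
step 5: -72 − 162 → n=-234
step 6: -234 − 486 → n=-720

n=-720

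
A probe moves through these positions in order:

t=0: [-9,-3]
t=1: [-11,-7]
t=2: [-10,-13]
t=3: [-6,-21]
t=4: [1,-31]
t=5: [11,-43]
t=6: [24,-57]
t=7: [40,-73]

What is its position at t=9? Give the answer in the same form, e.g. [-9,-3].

[81,-111]

Successive displacements: [-2,-4], [+1,-6], [+4,-8], [+7,-10], [+10,-12], [+13,-14], [+16,-16] — each changes by [+3,-2].
step 8: [40,-73] + [+19,-18] → [59,-91]
step 9: [59,-91] + [+22,-20] → [81,-111]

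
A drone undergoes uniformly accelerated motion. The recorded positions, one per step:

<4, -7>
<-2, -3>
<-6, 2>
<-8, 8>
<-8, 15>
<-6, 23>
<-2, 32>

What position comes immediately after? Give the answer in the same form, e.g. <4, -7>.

Taking differences between consecutive positions: <-6, +4>, <-4, +5>, <-2, +6>, <+0, +7>, <+2, +8>, <+4, +9>. These grow by <+2, +1> each step.
step 7: <-2, 32> + <+6, +10> → <4, 42>

<4, 42>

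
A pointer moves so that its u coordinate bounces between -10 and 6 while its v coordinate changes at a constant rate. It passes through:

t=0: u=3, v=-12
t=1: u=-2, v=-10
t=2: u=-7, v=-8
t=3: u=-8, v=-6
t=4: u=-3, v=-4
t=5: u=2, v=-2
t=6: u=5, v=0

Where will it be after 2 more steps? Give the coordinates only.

u=-5, v=4

The u coordinate reflects between -10 and 6, moving 5 per step.
  step 7: 5 → 0
  step 8: 0 → -5
The v coordinate changes by +2 each step: at step 8 it is 4.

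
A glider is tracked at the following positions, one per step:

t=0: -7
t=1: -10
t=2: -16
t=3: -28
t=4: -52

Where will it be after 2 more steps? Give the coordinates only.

The jumps are -3, -6, -12, -24 — a geometric progression with ratio 2.
step 5: -52 − 48 → -100
step 6: -100 − 96 → -196

-196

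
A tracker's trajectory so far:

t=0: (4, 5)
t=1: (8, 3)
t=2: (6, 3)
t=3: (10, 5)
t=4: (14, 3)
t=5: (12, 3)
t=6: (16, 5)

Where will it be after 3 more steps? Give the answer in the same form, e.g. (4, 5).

(22, 5)

The moves between consecutive positions are (+4, -2), (-2, +0), (+4, +2), (+4, -2), (-2, +0), (+4, +2); they repeat the 3-cycle [(+4, -2), (-2, +0), (+4, +2)].
step 7: apply (+4, -2) → (20, 3)
step 8: apply (-2, +0) → (18, 3)
step 9: apply (+4, +2) → (22, 5)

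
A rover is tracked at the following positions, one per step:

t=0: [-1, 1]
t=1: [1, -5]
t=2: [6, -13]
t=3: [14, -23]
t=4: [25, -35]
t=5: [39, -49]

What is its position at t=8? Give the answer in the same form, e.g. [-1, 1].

[99, -103]

Taking differences between consecutive positions: [+2, -6], [+5, -8], [+8, -10], [+11, -12], [+14, -14]. These grow by [+3, -2] each step.
step 6: [39, -49] + [+17, -16] → [56, -65]
step 7: [56, -65] + [+20, -18] → [76, -83]
step 8: [76, -83] + [+23, -20] → [99, -103]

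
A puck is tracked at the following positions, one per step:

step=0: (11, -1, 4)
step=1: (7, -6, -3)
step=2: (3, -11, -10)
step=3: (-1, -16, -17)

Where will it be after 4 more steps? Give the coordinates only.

Constant displacement of (-4, -5, -7) per step.
step 4: (-1, -16, -17) + (-4, -5, -7) → (-5, -21, -24)
step 5: (-5, -21, -24) + (-4, -5, -7) → (-9, -26, -31)
step 6: (-9, -26, -31) + (-4, -5, -7) → (-13, -31, -38)
step 7: (-13, -31, -38) + (-4, -5, -7) → (-17, -36, -45)

(-17, -36, -45)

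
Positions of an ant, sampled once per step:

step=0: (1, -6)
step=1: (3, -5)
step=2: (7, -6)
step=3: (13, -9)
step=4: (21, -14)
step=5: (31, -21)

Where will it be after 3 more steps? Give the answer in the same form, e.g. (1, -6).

(73, -54)

Successive displacements: (+2, +1), (+4, -1), (+6, -3), (+8, -5), (+10, -7) — each changes by (+2, -2).
step 6: (31, -21) + (+12, -9) → (43, -30)
step 7: (43, -30) + (+14, -11) → (57, -41)
step 8: (57, -41) + (+16, -13) → (73, -54)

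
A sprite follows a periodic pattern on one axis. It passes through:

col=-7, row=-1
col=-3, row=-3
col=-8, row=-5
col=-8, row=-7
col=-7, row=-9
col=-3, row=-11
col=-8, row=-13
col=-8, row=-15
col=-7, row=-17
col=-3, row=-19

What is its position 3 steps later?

The col coordinate repeats the cycle [-7, -3, -8, -8] with period 4; step 12 mod 4 = 0, giving -7.
The row coordinate changes by -2 each step, so at step 12 it is -1 + 12·(-2) = -25.

col=-7, row=-25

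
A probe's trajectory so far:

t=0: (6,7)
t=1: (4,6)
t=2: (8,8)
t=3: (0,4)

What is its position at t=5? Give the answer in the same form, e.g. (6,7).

The jumps are (-2,-1), (+4,+2), (-8,-4) — a geometric progression with ratio -2.
step 4: (0,4) + (+16,+8) → (16,12)
step 5: (16,12) + (-32,-16) → (-16,-4)

(-16,-4)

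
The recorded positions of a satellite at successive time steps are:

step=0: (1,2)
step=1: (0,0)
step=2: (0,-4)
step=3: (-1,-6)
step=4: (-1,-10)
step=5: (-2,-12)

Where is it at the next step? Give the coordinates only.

Differencing gives (-1,-2), (+0,-4), (-1,-2), (+0,-4), (-1,-2). This is the pattern (-1,-2), (+0,-4) repeated.
step 6: apply (+0,-4) → (-2,-16)

(-2,-16)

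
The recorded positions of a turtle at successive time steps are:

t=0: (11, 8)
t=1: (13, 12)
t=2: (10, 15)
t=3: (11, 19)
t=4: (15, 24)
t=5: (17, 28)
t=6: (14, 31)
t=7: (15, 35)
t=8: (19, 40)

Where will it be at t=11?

(19, 51)

The moves between consecutive positions are (+2, +4), (-3, +3), (+1, +4), (+4, +5), (+2, +4), (-3, +3), (+1, +4), (+4, +5); they repeat the 4-cycle [(+2, +4), (-3, +3), (+1, +4), (+4, +5)].
step 9: apply (+2, +4) → (21, 44)
step 10: apply (-3, +3) → (18, 47)
step 11: apply (+1, +4) → (19, 51)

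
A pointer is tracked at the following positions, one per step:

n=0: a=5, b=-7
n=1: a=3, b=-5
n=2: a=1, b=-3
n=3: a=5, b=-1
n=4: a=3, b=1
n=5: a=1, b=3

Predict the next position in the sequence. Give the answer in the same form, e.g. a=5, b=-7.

a=5, b=5

A: cycles through 5, 3, 1 every 3 steps. Step 6 lands at position 0 of the cycle → 5.
B: linear, +2 per step → 5 at step 6.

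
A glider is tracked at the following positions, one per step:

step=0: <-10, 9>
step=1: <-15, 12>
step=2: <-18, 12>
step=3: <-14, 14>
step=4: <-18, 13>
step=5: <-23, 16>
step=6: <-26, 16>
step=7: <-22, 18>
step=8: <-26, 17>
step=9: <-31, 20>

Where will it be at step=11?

<-30, 22>

Step-to-step displacements: <-5, +3>, <-3, +0>, <+4, +2>, <-4, -1>, <-5, +3>, <-3, +0>, <+4, +2>, <-4, -1>, <-5, +3> — a repeating cycle of length 4.
step 10: apply <-3, +0> → <-34, 20>
step 11: apply <+4, +2> → <-30, 22>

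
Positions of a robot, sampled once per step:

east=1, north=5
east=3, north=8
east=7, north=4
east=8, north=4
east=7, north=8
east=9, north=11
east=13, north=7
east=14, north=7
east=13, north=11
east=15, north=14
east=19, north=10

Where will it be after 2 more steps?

east=19, north=14

Differencing gives (+2, +3), (+4, -4), (+1, +0), (-1, +4), (+2, +3), (+4, -4), (+1, +0), (-1, +4), (+2, +3), (+4, -4). This is the pattern (+2, +3), (+4, -4), (+1, +0), (-1, +4) repeated.
step 11: apply (+1, +0) → east=20, north=10
step 12: apply (-1, +4) → east=19, north=14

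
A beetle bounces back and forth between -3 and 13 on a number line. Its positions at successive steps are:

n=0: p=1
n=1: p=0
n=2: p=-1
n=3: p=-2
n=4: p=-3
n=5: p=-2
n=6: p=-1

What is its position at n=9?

p=2

The value travels 1 per step and bounces off the walls at -3 and 13.
  step 7: -1 → 0
  step 8: 0 → 1
  step 9: 1 → 2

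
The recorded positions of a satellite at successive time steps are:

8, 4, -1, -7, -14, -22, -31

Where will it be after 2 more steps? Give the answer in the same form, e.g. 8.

First differences are -4, -5, -6, -7, -8, -9; their common second difference is -1 (constant acceleration).
step 7: -31 − 10 → -41
step 8: -41 − 11 → -52

-52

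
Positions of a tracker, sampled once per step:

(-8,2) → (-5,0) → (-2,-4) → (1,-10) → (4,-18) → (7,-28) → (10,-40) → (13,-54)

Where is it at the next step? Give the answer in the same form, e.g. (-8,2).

Taking differences between consecutive positions: (+3,-2), (+3,-4), (+3,-6), (+3,-8), (+3,-10), (+3,-12), (+3,-14). These grow by (+0,-2) each step.
step 8: (13,-54) + (+3,-16) → (16,-70)

(16,-70)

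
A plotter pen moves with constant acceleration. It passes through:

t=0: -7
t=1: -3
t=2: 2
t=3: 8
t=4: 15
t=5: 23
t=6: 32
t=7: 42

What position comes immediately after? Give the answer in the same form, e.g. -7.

53

Taking differences between consecutive positions: +4, +5, +6, +7, +8, +9, +10. These grow by +1 each step.
step 8: 42 + 11 → 53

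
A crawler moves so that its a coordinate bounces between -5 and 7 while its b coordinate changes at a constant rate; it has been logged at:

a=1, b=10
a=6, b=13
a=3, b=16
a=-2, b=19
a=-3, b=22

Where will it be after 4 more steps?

a=-3, b=34

The a coordinate travels 5 per step and bounces off the walls at -5 and 7.
  step 5: -3 → 2
  step 6: 2 → 7
  step 7: 7 → 2
  step 8: 2 → -3
The b coordinate changes by +3 each step: at step 8 it is 34.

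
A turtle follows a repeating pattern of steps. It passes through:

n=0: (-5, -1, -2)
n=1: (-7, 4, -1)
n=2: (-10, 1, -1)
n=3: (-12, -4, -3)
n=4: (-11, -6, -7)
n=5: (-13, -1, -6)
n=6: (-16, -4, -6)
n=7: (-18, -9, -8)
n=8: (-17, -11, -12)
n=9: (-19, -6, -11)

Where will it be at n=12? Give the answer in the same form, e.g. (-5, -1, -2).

Differencing gives (-2, +5, +1), (-3, -3, +0), (-2, -5, -2), (+1, -2, -4), (-2, +5, +1), (-3, -3, +0), (-2, -5, -2), (+1, -2, -4), (-2, +5, +1). This is the pattern (-2, +5, +1), (-3, -3, +0), (-2, -5, -2), (+1, -2, -4) repeated.
step 10: apply (-3, -3, +0) → (-22, -9, -11)
step 11: apply (-2, -5, -2) → (-24, -14, -13)
step 12: apply (+1, -2, -4) → (-23, -16, -17)

(-23, -16, -17)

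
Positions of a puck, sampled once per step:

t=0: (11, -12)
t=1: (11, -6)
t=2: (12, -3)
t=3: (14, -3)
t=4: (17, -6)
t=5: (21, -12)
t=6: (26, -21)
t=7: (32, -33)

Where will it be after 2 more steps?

(47, -66)

First differences are (+0, +6), (+1, +3), (+2, +0), (+3, -3), (+4, -6), (+5, -9), (+6, -12); their common second difference is (+1, -3) (constant acceleration).
step 8: (32, -33) + (+7, -15) → (39, -48)
step 9: (39, -48) + (+8, -18) → (47, -66)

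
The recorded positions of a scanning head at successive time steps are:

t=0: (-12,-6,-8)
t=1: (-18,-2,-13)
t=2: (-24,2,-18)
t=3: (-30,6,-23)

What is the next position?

(-36,10,-28)

Each step adds (-6,+4,-5) to the position.
step 4: (-30,6,-23) + (-6,+4,-5) → (-36,10,-28)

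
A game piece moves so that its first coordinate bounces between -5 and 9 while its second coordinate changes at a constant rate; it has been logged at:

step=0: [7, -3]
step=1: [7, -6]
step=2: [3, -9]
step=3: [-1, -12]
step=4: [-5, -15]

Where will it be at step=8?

[7, -27]

The first coordinate reflects between -5 and 9, moving 4 per step.
  step 5: -5 → -1
  step 6: -1 → 3
  step 7: 3 → 7
  step 8: 7 → 7
The second coordinate changes by -3 each step: at step 8 it is -27.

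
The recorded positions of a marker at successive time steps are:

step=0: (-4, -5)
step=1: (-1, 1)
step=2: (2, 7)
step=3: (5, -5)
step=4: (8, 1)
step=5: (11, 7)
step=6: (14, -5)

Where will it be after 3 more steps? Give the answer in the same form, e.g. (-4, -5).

First: linear, +3 per step → 23 at step 9.
Second: cycles through -5, 1, 7 every 3 steps. Step 9 lands at position 0 of the cycle → -5.

(23, -5)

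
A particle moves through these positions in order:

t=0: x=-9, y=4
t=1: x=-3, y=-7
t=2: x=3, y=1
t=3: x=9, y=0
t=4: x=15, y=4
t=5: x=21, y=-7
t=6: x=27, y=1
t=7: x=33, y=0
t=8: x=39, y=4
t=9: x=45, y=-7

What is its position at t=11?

x=57, y=0

X: linear, +6 per step → 57 at step 11.
Y: cycles through 4, -7, 1, 0 every 4 steps. Step 11 lands at position 3 of the cycle → 0.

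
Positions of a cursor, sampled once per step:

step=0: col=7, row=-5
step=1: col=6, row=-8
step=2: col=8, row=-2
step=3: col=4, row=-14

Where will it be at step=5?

col=-4, row=-38

Consecutive displacements (-1,-3), (+2,+6), (-4,-12) scale by a factor of -2 each step.
step 4: col=4, row=-14 + (+8,+24) → col=12, row=10
step 5: col=12, row=10 + (-16,-48) → col=-4, row=-38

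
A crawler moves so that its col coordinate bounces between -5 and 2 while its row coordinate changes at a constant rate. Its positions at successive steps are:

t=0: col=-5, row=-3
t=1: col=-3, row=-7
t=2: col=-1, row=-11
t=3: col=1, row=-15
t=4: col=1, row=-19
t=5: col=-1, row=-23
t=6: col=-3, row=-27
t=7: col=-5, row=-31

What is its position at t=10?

col=1, row=-43

The col coordinate travels 2 per step and bounces off the walls at -5 and 2.
  step 8: -5 → -3
  step 9: -3 → -1
  step 10: -1 → 1
The row coordinate changes by -4 each step: at step 10 it is -43.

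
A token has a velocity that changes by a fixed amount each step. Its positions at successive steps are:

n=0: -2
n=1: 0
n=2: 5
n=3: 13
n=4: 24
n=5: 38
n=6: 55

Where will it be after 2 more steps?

98

Taking differences between consecutive positions: +2, +5, +8, +11, +14, +17. These grow by +3 each step.
step 7: 55 + 20 → 75
step 8: 75 + 23 → 98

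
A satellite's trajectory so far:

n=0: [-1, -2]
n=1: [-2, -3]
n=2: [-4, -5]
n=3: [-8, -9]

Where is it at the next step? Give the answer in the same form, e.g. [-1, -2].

Consecutive displacements [-1, -1], [-2, -2], [-4, -4] scale by a factor of 2 each step.
step 4: [-8, -9] + [-8, -8] → [-16, -17]

[-16, -17]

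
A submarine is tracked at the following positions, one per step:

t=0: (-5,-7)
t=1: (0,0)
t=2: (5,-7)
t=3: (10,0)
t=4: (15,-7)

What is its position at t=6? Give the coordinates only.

(25,-7)

First: linear, +5 per step → 25 at step 6.
Second: cycles through -7, 0 every 2 steps. Step 6 lands at position 0 of the cycle → -7.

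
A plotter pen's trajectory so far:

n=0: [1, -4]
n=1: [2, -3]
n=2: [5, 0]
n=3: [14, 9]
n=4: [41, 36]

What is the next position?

Step-to-step displacements: [+1, +1], [+3, +3], [+9, +9], [+27, +27]; each is 3× the previous.
step 5: [41, 36] + [+81, +81] → [122, 117]

[122, 117]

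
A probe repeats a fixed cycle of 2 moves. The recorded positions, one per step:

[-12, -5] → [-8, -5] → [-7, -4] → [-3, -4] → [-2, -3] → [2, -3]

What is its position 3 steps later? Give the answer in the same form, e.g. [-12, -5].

The moves between consecutive positions are [+4, +0], [+1, +1], [+4, +0], [+1, +1], [+4, +0]; they repeat the 2-cycle [[+4, +0], [+1, +1]].
step 6: apply [+1, +1] → [3, -2]
step 7: apply [+4, +0] → [7, -2]
step 8: apply [+1, +1] → [8, -1]

[8, -1]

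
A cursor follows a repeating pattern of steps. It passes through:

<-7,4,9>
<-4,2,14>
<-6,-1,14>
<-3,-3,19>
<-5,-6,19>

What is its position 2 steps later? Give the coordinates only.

The moves between consecutive positions are <+3,-2,+5>, <-2,-3,+0>, <+3,-2,+5>, <-2,-3,+0>; they repeat the 2-cycle [<+3,-2,+5>, <-2,-3,+0>].
step 5: apply <+3,-2,+5> → <-2,-8,24>
step 6: apply <-2,-3,+0> → <-4,-11,24>

<-4,-11,24>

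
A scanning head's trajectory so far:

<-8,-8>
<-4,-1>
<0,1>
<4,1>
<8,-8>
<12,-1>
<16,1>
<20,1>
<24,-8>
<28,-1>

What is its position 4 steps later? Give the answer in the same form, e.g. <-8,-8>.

The first coordinate changes by +4 each step, so at step 13 it is -8 + 13·(4) = 44.
The second coordinate repeats the cycle [-8, -1, 1, 1] with period 4; step 13 mod 4 = 1, giving -1.

<44,-1>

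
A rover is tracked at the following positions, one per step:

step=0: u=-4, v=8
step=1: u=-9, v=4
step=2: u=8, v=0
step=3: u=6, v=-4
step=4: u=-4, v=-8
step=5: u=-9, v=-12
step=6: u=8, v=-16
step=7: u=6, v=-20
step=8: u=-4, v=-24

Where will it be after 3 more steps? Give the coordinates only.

u=6, v=-36

U: cycles through -4, -9, 8, 6 every 4 steps. Step 11 lands at position 3 of the cycle → 6.
V: linear, -4 per step → -36 at step 11.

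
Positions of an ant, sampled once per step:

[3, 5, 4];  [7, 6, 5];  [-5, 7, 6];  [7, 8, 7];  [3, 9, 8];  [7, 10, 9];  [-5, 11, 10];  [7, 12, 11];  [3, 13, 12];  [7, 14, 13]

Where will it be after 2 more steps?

First: cycles through 3, 7, -5, 7 every 4 steps. Step 11 lands at position 3 of the cycle → 7.
Second: linear, +1 per step → 16 at step 11.
Third: linear, +1 per step → 15 at step 11.

[7, 16, 15]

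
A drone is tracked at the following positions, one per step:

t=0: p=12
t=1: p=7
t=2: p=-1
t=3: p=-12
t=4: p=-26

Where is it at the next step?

Successive displacements: -5, -8, -11, -14 — each changes by -3.
step 5: -26 − 17 → p=-43

p=-43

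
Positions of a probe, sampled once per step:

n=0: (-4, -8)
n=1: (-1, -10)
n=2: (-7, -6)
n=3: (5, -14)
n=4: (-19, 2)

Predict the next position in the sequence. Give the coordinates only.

(29, -30)

The jumps are (+3, -2), (-6, +4), (+12, -8), (-24, +16) — a geometric progression with ratio -2.
step 5: (-19, 2) + (+48, -32) → (29, -30)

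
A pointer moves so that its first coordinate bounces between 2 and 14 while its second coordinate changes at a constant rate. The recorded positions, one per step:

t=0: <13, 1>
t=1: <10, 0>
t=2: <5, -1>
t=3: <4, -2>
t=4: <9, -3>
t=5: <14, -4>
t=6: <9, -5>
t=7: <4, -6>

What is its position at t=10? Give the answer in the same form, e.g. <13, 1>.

<13, -9>

The first coordinate reflects between 2 and 14, moving 5 per step.
  step 8: 4 → 5
  step 9: 5 → 10
  step 10: 10 → 13
The second coordinate changes by -1 each step: at step 10 it is -9.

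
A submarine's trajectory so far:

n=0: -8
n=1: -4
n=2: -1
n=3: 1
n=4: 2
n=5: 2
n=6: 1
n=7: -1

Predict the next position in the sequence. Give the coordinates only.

Successive displacements: +4, +3, +2, +1, +0, -1, -2 — each changes by -1.
step 8: -1 − 3 → -4

-4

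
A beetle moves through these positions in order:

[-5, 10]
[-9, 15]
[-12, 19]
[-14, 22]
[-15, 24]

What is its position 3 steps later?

[-12, 24]

Successive displacements: [-4, +5], [-3, +4], [-2, +3], [-1, +2] — each changes by [+1, -1].
step 5: [-15, 24] + [+0, +1] → [-15, 25]
step 6: [-15, 25] + [+1, +0] → [-14, 25]
step 7: [-14, 25] + [+2, -1] → [-12, 24]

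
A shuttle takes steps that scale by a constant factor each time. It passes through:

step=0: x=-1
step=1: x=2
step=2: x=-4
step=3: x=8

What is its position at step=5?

The jumps are +3, -6, +12 — a geometric progression with ratio -2.
step 4: 8 − 24 → x=-16
step 5: -16 + 48 → x=32

x=32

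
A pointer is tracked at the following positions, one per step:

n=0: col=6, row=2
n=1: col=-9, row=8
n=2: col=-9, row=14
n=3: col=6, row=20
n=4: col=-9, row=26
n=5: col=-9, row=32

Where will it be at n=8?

col=-9, row=50

The col coordinate repeats the cycle [6, -9, -9] with period 3; step 8 mod 3 = 2, giving -9.
The row coordinate changes by +6 each step, so at step 8 it is 2 + 8·(6) = 50.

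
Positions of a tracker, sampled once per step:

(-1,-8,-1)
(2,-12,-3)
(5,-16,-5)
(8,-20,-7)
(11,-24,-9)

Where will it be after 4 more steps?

(23,-40,-17)

The position changes by (+3,-4,-2) every step.
step 5: (11,-24,-9) + (+3,-4,-2) → (14,-28,-11)
step 6: (14,-28,-11) + (+3,-4,-2) → (17,-32,-13)
step 7: (17,-32,-13) + (+3,-4,-2) → (20,-36,-15)
step 8: (20,-36,-15) + (+3,-4,-2) → (23,-40,-17)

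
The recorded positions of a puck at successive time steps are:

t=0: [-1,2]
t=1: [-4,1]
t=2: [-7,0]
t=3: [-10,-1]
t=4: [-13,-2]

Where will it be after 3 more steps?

[-22,-5]

Constant displacement of [-3,-1] per step.
step 5: [-13,-2] + [-3,-1] → [-16,-3]
step 6: [-16,-3] + [-3,-1] → [-19,-4]
step 7: [-19,-4] + [-3,-1] → [-22,-5]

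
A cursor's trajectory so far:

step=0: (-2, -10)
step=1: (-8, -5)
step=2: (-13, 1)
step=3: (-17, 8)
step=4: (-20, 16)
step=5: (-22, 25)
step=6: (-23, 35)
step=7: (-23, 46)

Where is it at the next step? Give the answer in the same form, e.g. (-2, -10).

First differences are (-6, +5), (-5, +6), (-4, +7), (-3, +8), (-2, +9), (-1, +10), (+0, +11); their common second difference is (+1, +1) (constant acceleration).
step 8: (-23, 46) + (+1, +12) → (-22, 58)

(-22, 58)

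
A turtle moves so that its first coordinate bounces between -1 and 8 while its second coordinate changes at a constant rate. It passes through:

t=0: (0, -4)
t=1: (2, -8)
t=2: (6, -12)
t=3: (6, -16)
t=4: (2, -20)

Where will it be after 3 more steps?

The first coordinate travels 4 per step and bounces off the walls at -1 and 8.
  step 5: 2 → 0
  step 6: 0 → 4
  step 7: 4 → 8
The second coordinate changes by -4 each step: at step 7 it is -32.

(8, -32)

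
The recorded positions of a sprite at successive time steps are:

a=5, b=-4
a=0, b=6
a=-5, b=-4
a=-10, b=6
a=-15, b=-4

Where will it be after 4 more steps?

a=-35, b=-4

A: linear, -5 per step → -35 at step 8.
B: cycles through -4, 6 every 2 steps. Step 8 lands at position 0 of the cycle → -4.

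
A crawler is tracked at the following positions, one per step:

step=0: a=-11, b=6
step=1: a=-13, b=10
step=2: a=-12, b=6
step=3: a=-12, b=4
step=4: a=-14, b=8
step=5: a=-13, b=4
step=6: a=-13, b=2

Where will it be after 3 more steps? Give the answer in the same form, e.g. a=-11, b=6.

Differencing gives (-2, +4), (+1, -4), (+0, -2), (-2, +4), (+1, -4), (+0, -2). This is the pattern (-2, +4), (+1, -4), (+0, -2) repeated.
step 7: apply (-2, +4) → a=-15, b=6
step 8: apply (+1, -4) → a=-14, b=2
step 9: apply (+0, -2) → a=-14, b=0

a=-14, b=0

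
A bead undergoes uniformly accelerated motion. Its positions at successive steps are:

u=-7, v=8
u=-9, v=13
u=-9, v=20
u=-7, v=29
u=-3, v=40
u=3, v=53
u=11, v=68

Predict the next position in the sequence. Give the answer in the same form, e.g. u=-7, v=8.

u=21, v=85

Successive displacements: (-2, +5), (+0, +7), (+2, +9), (+4, +11), (+6, +13), (+8, +15) — each changes by (+2, +2).
step 7: u=11, v=68 + (+10, +17) → u=21, v=85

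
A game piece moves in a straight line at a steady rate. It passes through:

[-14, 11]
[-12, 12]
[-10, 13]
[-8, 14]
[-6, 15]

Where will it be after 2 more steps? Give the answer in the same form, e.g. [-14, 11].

[-2, 17]

Each step adds [+2, +1] to the position.
step 5: [-6, 15] + [+2, +1] → [-4, 16]
step 6: [-4, 16] + [+2, +1] → [-2, 17]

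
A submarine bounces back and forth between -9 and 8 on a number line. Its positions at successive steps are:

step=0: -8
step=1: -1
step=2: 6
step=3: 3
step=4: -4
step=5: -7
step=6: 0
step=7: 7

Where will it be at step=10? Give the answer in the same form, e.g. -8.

The value travels 7 per step and bounces off the walls at -9 and 8.
  step 8: 7 → 2
  step 9: 2 → -5
  step 10: -5 → -6

-6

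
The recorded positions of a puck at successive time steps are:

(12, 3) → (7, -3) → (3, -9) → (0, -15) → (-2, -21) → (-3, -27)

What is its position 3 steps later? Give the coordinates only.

Successive displacements: (-5, -6), (-4, -6), (-3, -6), (-2, -6), (-1, -6) — each changes by (+1, +0).
step 6: (-3, -27) + (+0, -6) → (-3, -33)
step 7: (-3, -33) + (+1, -6) → (-2, -39)
step 8: (-2, -39) + (+2, -6) → (0, -45)

(0, -45)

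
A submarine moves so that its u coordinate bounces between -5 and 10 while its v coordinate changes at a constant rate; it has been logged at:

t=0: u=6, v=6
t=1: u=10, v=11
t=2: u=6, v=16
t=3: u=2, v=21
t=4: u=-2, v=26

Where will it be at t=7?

u=4, v=41

The u coordinate travels 4 per step and bounces off the walls at -5 and 10.
  step 5: -2 → -4
  step 6: -4 → 0
  step 7: 0 → 4
The v coordinate changes by +5 each step: at step 7 it is 41.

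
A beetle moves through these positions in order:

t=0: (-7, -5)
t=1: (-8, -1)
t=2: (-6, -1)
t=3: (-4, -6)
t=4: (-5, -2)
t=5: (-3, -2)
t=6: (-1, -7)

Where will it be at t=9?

Step-to-step displacements: (-1, +4), (+2, +0), (+2, -5), (-1, +4), (+2, +0), (+2, -5) — a repeating cycle of length 3.
step 7: apply (-1, +4) → (-2, -3)
step 8: apply (+2, +0) → (0, -3)
step 9: apply (+2, -5) → (2, -8)

(2, -8)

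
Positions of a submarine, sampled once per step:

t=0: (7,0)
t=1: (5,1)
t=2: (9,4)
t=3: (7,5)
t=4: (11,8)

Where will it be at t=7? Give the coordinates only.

Step-to-step displacements: (-2,+1), (+4,+3), (-2,+1), (+4,+3) — a repeating cycle of length 2.
step 5: apply (-2,+1) → (9,9)
step 6: apply (+4,+3) → (13,12)
step 7: apply (-2,+1) → (11,13)

(11,13)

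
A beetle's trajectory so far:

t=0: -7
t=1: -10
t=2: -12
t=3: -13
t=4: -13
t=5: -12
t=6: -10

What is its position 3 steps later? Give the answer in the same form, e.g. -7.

2

First differences are -3, -2, -1, +0, +1, +2; their common second difference is +1 (constant acceleration).
step 7: -10 + 3 → -7
step 8: -7 + 4 → -3
step 9: -3 + 5 → 2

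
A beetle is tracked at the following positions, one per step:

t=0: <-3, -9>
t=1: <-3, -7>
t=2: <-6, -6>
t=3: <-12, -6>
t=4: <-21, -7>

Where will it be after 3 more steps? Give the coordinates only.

Taking differences between consecutive positions: <+0, +2>, <-3, +1>, <-6, +0>, <-9, -1>. These grow by <-3, -1> each step.
step 5: <-21, -7> + <-12, -2> → <-33, -9>
step 6: <-33, -9> + <-15, -3> → <-48, -12>
step 7: <-48, -12> + <-18, -4> → <-66, -16>

<-66, -16>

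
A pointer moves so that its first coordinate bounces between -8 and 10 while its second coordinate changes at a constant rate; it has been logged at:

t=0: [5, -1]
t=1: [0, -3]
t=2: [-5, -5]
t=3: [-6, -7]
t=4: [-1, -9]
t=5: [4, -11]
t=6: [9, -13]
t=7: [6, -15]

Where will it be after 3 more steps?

The first coordinate travels 5 per step and bounces off the walls at -8 and 10.
  step 8: 6 → 1
  step 9: 1 → -4
  step 10: -4 → -7
The second coordinate changes by -2 each step: at step 10 it is -21.

[-7, -21]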